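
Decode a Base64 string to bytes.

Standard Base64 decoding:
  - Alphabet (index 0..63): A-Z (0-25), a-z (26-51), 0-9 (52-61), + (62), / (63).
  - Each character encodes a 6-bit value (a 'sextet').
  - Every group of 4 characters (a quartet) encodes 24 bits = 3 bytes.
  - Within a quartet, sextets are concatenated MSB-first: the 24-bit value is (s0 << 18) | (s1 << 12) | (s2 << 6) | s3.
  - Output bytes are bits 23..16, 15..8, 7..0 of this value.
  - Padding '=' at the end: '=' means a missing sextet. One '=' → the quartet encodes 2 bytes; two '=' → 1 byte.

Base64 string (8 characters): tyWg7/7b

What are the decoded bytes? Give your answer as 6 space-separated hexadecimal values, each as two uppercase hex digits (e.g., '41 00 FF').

Answer: B7 25 A0 EF FE DB

Derivation:
After char 0 ('t'=45): chars_in_quartet=1 acc=0x2D bytes_emitted=0
After char 1 ('y'=50): chars_in_quartet=2 acc=0xB72 bytes_emitted=0
After char 2 ('W'=22): chars_in_quartet=3 acc=0x2DC96 bytes_emitted=0
After char 3 ('g'=32): chars_in_quartet=4 acc=0xB725A0 -> emit B7 25 A0, reset; bytes_emitted=3
After char 4 ('7'=59): chars_in_quartet=1 acc=0x3B bytes_emitted=3
After char 5 ('/'=63): chars_in_quartet=2 acc=0xEFF bytes_emitted=3
After char 6 ('7'=59): chars_in_quartet=3 acc=0x3BFFB bytes_emitted=3
After char 7 ('b'=27): chars_in_quartet=4 acc=0xEFFEDB -> emit EF FE DB, reset; bytes_emitted=6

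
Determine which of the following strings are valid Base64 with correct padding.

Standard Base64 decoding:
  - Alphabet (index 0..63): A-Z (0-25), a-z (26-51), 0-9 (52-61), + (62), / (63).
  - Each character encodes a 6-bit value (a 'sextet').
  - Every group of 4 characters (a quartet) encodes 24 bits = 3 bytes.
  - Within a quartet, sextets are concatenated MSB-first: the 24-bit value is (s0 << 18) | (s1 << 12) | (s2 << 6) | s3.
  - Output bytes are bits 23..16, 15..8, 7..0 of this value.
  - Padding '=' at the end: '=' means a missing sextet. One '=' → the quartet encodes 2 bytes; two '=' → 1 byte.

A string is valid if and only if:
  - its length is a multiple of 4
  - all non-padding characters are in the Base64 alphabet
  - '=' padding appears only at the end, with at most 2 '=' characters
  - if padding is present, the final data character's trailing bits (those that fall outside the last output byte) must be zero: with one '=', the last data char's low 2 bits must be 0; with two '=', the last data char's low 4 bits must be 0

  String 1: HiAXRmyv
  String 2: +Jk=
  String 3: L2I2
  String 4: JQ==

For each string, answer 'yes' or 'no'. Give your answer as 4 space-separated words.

String 1: 'HiAXRmyv' → valid
String 2: '+Jk=' → valid
String 3: 'L2I2' → valid
String 4: 'JQ==' → valid

Answer: yes yes yes yes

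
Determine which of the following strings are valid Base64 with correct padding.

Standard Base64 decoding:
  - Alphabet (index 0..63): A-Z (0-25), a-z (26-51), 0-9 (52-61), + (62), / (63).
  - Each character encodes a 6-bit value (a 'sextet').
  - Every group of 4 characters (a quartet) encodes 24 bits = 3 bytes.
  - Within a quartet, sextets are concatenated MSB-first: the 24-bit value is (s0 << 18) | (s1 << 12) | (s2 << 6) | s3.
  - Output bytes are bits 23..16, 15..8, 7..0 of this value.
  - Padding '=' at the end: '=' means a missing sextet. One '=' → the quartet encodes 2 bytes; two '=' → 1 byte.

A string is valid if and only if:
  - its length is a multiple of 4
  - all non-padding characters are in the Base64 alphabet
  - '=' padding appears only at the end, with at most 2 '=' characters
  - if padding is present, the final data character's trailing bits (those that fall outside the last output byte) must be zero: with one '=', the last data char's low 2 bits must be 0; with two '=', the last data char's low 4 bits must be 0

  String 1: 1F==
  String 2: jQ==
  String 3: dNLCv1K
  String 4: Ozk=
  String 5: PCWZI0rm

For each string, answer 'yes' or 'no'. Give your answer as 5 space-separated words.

Answer: no yes no yes yes

Derivation:
String 1: '1F==' → invalid (bad trailing bits)
String 2: 'jQ==' → valid
String 3: 'dNLCv1K' → invalid (len=7 not mult of 4)
String 4: 'Ozk=' → valid
String 5: 'PCWZI0rm' → valid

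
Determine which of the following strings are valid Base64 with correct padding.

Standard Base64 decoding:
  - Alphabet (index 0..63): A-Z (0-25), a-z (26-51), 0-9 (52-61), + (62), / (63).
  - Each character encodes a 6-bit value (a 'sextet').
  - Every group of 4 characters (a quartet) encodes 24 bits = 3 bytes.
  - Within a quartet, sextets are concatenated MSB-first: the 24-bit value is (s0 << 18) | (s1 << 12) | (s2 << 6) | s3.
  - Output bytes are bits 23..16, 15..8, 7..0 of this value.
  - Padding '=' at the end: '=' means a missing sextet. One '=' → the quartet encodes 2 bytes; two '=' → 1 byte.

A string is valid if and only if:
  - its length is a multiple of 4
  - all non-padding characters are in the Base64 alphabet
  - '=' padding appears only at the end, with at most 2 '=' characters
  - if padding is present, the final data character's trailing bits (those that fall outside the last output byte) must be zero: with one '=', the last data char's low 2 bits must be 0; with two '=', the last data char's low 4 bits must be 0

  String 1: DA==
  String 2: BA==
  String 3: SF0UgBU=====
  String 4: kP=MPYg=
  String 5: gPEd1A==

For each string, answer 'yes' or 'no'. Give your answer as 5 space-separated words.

Answer: yes yes no no yes

Derivation:
String 1: 'DA==' → valid
String 2: 'BA==' → valid
String 3: 'SF0UgBU=====' → invalid (5 pad chars (max 2))
String 4: 'kP=MPYg=' → invalid (bad char(s): ['=']; '=' in middle)
String 5: 'gPEd1A==' → valid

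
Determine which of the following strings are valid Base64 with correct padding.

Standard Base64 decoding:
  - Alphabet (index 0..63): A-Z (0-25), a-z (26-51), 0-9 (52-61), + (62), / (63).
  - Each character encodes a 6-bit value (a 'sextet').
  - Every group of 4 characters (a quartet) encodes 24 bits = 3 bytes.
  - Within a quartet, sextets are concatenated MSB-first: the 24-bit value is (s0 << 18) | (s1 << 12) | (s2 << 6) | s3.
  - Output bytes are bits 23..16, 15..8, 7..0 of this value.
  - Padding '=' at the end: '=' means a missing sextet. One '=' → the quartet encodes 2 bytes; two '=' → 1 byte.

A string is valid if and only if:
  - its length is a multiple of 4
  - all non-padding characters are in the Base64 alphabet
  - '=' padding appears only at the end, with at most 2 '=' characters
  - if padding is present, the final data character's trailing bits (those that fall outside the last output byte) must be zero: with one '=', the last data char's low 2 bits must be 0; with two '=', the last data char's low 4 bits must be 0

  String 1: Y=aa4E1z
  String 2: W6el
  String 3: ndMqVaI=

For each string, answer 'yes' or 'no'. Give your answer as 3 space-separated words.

String 1: 'Y=aa4E1z' → invalid (bad char(s): ['=']; '=' in middle)
String 2: 'W6el' → valid
String 3: 'ndMqVaI=' → valid

Answer: no yes yes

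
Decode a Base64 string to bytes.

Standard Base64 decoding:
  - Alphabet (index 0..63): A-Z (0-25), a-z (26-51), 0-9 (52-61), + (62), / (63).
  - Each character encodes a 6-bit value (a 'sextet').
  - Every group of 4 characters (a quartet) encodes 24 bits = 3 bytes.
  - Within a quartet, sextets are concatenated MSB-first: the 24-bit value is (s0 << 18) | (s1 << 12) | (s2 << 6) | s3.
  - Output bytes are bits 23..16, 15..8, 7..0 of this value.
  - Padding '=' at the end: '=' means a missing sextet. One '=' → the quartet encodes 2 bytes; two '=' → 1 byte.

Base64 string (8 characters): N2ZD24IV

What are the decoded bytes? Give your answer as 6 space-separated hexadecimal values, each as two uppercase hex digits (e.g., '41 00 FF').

After char 0 ('N'=13): chars_in_quartet=1 acc=0xD bytes_emitted=0
After char 1 ('2'=54): chars_in_quartet=2 acc=0x376 bytes_emitted=0
After char 2 ('Z'=25): chars_in_quartet=3 acc=0xDD99 bytes_emitted=0
After char 3 ('D'=3): chars_in_quartet=4 acc=0x376643 -> emit 37 66 43, reset; bytes_emitted=3
After char 4 ('2'=54): chars_in_quartet=1 acc=0x36 bytes_emitted=3
After char 5 ('4'=56): chars_in_quartet=2 acc=0xDB8 bytes_emitted=3
After char 6 ('I'=8): chars_in_quartet=3 acc=0x36E08 bytes_emitted=3
After char 7 ('V'=21): chars_in_quartet=4 acc=0xDB8215 -> emit DB 82 15, reset; bytes_emitted=6

Answer: 37 66 43 DB 82 15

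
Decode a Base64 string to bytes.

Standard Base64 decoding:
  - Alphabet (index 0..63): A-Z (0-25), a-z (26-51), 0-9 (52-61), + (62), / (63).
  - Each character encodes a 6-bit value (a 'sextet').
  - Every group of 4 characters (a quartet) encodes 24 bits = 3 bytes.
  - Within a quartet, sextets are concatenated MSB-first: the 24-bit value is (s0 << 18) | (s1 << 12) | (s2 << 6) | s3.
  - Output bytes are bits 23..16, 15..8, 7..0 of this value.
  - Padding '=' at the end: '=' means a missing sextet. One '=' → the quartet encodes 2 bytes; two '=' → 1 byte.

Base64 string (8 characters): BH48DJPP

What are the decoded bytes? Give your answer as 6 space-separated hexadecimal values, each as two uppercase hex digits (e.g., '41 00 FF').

After char 0 ('B'=1): chars_in_quartet=1 acc=0x1 bytes_emitted=0
After char 1 ('H'=7): chars_in_quartet=2 acc=0x47 bytes_emitted=0
After char 2 ('4'=56): chars_in_quartet=3 acc=0x11F8 bytes_emitted=0
After char 3 ('8'=60): chars_in_quartet=4 acc=0x47E3C -> emit 04 7E 3C, reset; bytes_emitted=3
After char 4 ('D'=3): chars_in_quartet=1 acc=0x3 bytes_emitted=3
After char 5 ('J'=9): chars_in_quartet=2 acc=0xC9 bytes_emitted=3
After char 6 ('P'=15): chars_in_quartet=3 acc=0x324F bytes_emitted=3
After char 7 ('P'=15): chars_in_quartet=4 acc=0xC93CF -> emit 0C 93 CF, reset; bytes_emitted=6

Answer: 04 7E 3C 0C 93 CF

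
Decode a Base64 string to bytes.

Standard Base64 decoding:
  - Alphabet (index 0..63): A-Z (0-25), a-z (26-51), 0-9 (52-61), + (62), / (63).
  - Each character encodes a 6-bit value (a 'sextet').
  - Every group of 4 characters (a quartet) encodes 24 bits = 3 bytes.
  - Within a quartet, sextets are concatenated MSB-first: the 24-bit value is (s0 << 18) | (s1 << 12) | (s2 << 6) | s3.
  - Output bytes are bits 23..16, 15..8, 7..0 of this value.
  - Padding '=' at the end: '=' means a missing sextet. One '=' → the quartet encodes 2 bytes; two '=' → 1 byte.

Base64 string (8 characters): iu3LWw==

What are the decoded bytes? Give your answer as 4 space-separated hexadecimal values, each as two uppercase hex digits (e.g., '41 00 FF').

After char 0 ('i'=34): chars_in_quartet=1 acc=0x22 bytes_emitted=0
After char 1 ('u'=46): chars_in_quartet=2 acc=0x8AE bytes_emitted=0
After char 2 ('3'=55): chars_in_quartet=3 acc=0x22BB7 bytes_emitted=0
After char 3 ('L'=11): chars_in_quartet=4 acc=0x8AEDCB -> emit 8A ED CB, reset; bytes_emitted=3
After char 4 ('W'=22): chars_in_quartet=1 acc=0x16 bytes_emitted=3
After char 5 ('w'=48): chars_in_quartet=2 acc=0x5B0 bytes_emitted=3
Padding '==': partial quartet acc=0x5B0 -> emit 5B; bytes_emitted=4

Answer: 8A ED CB 5B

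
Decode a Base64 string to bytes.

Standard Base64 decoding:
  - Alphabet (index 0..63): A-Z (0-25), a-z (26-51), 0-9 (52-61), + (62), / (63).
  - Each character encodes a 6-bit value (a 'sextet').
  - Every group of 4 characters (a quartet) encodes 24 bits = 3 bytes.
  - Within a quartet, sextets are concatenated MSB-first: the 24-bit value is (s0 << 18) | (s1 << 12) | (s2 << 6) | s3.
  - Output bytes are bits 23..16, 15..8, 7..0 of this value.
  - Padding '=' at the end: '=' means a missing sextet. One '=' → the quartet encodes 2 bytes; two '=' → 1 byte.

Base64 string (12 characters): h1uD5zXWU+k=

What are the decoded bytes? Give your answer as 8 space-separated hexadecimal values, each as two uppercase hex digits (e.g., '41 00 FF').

After char 0 ('h'=33): chars_in_quartet=1 acc=0x21 bytes_emitted=0
After char 1 ('1'=53): chars_in_quartet=2 acc=0x875 bytes_emitted=0
After char 2 ('u'=46): chars_in_quartet=3 acc=0x21D6E bytes_emitted=0
After char 3 ('D'=3): chars_in_quartet=4 acc=0x875B83 -> emit 87 5B 83, reset; bytes_emitted=3
After char 4 ('5'=57): chars_in_quartet=1 acc=0x39 bytes_emitted=3
After char 5 ('z'=51): chars_in_quartet=2 acc=0xE73 bytes_emitted=3
After char 6 ('X'=23): chars_in_quartet=3 acc=0x39CD7 bytes_emitted=3
After char 7 ('W'=22): chars_in_quartet=4 acc=0xE735D6 -> emit E7 35 D6, reset; bytes_emitted=6
After char 8 ('U'=20): chars_in_quartet=1 acc=0x14 bytes_emitted=6
After char 9 ('+'=62): chars_in_quartet=2 acc=0x53E bytes_emitted=6
After char 10 ('k'=36): chars_in_quartet=3 acc=0x14FA4 bytes_emitted=6
Padding '=': partial quartet acc=0x14FA4 -> emit 53 E9; bytes_emitted=8

Answer: 87 5B 83 E7 35 D6 53 E9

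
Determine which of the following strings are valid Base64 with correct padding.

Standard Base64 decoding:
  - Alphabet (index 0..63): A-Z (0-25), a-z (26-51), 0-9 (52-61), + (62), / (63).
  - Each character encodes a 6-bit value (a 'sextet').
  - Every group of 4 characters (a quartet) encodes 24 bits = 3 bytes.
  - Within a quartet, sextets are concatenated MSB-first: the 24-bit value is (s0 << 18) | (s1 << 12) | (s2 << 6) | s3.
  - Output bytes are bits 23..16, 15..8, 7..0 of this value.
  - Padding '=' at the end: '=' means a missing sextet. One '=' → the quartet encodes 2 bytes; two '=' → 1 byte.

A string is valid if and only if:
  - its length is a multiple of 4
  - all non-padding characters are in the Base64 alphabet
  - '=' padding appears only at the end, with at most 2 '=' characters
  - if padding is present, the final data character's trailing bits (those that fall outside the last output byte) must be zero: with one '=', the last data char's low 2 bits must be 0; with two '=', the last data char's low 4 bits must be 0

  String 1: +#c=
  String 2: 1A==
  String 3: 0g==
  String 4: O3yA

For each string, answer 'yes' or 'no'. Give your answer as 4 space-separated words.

String 1: '+#c=' → invalid (bad char(s): ['#'])
String 2: '1A==' → valid
String 3: '0g==' → valid
String 4: 'O3yA' → valid

Answer: no yes yes yes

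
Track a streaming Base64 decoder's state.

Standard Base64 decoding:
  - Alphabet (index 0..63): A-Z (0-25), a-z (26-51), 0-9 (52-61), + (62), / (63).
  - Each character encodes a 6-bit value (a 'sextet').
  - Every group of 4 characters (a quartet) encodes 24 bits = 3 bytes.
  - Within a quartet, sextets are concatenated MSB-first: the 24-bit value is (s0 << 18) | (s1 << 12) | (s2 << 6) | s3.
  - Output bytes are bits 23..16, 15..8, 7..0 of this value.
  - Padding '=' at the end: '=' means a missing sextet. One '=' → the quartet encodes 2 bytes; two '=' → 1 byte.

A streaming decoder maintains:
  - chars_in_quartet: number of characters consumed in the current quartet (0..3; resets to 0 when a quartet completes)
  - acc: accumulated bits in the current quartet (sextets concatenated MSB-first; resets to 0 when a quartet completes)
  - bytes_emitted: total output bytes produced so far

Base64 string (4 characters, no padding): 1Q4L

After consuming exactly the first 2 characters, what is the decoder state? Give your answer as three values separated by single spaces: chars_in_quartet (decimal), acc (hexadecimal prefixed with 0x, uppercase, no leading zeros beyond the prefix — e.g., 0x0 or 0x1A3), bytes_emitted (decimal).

Answer: 2 0xD50 0

Derivation:
After char 0 ('1'=53): chars_in_quartet=1 acc=0x35 bytes_emitted=0
After char 1 ('Q'=16): chars_in_quartet=2 acc=0xD50 bytes_emitted=0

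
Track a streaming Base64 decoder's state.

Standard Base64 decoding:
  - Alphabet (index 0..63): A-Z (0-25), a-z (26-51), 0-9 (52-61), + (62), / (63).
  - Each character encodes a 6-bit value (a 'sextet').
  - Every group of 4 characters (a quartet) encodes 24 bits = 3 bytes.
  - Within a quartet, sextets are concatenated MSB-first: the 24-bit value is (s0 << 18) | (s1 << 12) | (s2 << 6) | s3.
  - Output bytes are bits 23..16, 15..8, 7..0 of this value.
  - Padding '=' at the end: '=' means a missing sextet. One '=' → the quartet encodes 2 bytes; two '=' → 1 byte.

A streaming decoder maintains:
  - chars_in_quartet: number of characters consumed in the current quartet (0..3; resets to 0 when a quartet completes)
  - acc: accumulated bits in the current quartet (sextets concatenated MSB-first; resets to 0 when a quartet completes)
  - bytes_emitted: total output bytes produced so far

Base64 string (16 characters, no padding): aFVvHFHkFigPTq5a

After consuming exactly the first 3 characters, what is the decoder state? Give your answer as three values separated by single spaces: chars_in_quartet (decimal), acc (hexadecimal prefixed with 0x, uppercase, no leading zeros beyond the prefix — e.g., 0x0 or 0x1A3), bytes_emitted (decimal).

Answer: 3 0x1A155 0

Derivation:
After char 0 ('a'=26): chars_in_quartet=1 acc=0x1A bytes_emitted=0
After char 1 ('F'=5): chars_in_quartet=2 acc=0x685 bytes_emitted=0
After char 2 ('V'=21): chars_in_quartet=3 acc=0x1A155 bytes_emitted=0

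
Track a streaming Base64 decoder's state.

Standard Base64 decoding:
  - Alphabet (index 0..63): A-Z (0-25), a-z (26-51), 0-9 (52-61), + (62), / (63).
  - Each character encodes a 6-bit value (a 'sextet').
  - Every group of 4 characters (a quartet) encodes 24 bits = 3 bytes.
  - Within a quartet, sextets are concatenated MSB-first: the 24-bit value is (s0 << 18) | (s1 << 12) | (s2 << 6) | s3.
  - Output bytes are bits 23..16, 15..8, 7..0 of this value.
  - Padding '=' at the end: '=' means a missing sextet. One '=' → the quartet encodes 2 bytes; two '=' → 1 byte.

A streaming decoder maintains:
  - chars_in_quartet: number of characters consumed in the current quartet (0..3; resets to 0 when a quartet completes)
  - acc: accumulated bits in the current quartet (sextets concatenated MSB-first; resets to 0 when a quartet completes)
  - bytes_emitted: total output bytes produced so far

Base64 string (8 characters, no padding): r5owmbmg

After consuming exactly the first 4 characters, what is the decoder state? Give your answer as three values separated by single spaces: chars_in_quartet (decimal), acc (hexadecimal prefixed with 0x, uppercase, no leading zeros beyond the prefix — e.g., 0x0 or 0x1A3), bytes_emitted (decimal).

Answer: 0 0x0 3

Derivation:
After char 0 ('r'=43): chars_in_quartet=1 acc=0x2B bytes_emitted=0
After char 1 ('5'=57): chars_in_quartet=2 acc=0xAF9 bytes_emitted=0
After char 2 ('o'=40): chars_in_quartet=3 acc=0x2BE68 bytes_emitted=0
After char 3 ('w'=48): chars_in_quartet=4 acc=0xAF9A30 -> emit AF 9A 30, reset; bytes_emitted=3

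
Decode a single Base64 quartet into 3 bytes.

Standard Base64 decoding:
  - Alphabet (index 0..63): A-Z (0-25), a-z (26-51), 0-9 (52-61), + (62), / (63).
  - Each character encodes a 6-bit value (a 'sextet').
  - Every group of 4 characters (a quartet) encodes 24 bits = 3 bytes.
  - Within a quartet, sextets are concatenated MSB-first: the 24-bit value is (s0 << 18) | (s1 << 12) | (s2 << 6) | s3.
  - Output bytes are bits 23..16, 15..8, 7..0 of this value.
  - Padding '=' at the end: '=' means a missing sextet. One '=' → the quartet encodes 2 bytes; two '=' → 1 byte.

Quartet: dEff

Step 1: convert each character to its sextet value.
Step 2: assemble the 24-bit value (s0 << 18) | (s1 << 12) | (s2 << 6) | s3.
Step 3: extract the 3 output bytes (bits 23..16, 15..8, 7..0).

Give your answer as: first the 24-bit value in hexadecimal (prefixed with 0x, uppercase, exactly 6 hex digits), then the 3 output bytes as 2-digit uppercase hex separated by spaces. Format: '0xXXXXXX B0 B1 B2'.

Answer: 0x7447DF 74 47 DF

Derivation:
Sextets: d=29, E=4, f=31, f=31
24-bit: (29<<18) | (4<<12) | (31<<6) | 31
      = 0x740000 | 0x004000 | 0x0007C0 | 0x00001F
      = 0x7447DF
Bytes: (v>>16)&0xFF=74, (v>>8)&0xFF=47, v&0xFF=DF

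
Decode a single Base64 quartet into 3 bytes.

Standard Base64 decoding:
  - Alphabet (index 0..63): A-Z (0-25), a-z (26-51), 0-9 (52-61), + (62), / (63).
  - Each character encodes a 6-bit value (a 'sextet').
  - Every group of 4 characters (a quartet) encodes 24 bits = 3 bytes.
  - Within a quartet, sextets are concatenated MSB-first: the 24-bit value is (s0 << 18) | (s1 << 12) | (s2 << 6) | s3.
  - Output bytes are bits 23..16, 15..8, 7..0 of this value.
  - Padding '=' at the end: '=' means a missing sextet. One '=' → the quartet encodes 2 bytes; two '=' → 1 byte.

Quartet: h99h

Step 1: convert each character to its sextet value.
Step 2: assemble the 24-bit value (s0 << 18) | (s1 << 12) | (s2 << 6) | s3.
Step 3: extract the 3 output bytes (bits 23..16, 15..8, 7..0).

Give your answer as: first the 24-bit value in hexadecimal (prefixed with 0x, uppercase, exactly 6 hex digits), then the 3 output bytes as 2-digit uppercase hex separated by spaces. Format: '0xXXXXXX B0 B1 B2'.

Sextets: h=33, 9=61, 9=61, h=33
24-bit: (33<<18) | (61<<12) | (61<<6) | 33
      = 0x840000 | 0x03D000 | 0x000F40 | 0x000021
      = 0x87DF61
Bytes: (v>>16)&0xFF=87, (v>>8)&0xFF=DF, v&0xFF=61

Answer: 0x87DF61 87 DF 61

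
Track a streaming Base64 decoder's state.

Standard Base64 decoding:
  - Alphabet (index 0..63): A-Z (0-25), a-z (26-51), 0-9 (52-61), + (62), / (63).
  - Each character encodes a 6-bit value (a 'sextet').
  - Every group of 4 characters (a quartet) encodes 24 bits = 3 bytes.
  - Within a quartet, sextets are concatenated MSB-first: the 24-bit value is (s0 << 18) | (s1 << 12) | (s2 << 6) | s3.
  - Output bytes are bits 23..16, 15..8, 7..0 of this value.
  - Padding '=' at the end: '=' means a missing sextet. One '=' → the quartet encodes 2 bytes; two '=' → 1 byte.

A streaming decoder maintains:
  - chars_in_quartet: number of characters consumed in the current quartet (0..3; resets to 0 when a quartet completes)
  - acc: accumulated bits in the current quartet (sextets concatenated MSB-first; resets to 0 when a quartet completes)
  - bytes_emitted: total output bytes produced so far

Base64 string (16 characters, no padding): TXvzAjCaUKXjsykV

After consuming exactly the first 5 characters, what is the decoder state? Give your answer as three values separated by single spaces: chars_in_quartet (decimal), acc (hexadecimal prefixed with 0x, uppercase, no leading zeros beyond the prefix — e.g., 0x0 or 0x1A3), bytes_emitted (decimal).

After char 0 ('T'=19): chars_in_quartet=1 acc=0x13 bytes_emitted=0
After char 1 ('X'=23): chars_in_quartet=2 acc=0x4D7 bytes_emitted=0
After char 2 ('v'=47): chars_in_quartet=3 acc=0x135EF bytes_emitted=0
After char 3 ('z'=51): chars_in_quartet=4 acc=0x4D7BF3 -> emit 4D 7B F3, reset; bytes_emitted=3
After char 4 ('A'=0): chars_in_quartet=1 acc=0x0 bytes_emitted=3

Answer: 1 0x0 3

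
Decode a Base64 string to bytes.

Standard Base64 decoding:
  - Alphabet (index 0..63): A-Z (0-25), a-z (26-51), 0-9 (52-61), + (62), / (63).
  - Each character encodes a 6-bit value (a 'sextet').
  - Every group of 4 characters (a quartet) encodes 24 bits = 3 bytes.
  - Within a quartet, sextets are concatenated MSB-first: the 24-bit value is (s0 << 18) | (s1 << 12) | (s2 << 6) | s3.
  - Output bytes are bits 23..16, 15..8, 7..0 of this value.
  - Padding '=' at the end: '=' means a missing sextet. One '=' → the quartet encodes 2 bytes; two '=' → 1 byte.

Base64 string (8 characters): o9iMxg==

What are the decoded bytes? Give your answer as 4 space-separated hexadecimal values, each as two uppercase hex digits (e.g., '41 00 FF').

After char 0 ('o'=40): chars_in_quartet=1 acc=0x28 bytes_emitted=0
After char 1 ('9'=61): chars_in_quartet=2 acc=0xA3D bytes_emitted=0
After char 2 ('i'=34): chars_in_quartet=3 acc=0x28F62 bytes_emitted=0
After char 3 ('M'=12): chars_in_quartet=4 acc=0xA3D88C -> emit A3 D8 8C, reset; bytes_emitted=3
After char 4 ('x'=49): chars_in_quartet=1 acc=0x31 bytes_emitted=3
After char 5 ('g'=32): chars_in_quartet=2 acc=0xC60 bytes_emitted=3
Padding '==': partial quartet acc=0xC60 -> emit C6; bytes_emitted=4

Answer: A3 D8 8C C6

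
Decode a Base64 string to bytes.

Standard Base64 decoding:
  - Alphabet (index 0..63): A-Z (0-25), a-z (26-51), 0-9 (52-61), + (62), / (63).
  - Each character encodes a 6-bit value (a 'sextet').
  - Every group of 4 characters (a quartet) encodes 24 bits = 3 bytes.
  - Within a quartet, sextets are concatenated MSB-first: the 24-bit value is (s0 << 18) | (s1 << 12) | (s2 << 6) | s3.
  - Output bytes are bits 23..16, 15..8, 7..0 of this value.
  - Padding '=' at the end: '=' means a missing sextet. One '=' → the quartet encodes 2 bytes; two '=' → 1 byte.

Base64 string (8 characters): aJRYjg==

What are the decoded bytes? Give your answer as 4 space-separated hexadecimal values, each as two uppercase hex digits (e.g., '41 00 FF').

After char 0 ('a'=26): chars_in_quartet=1 acc=0x1A bytes_emitted=0
After char 1 ('J'=9): chars_in_quartet=2 acc=0x689 bytes_emitted=0
After char 2 ('R'=17): chars_in_quartet=3 acc=0x1A251 bytes_emitted=0
After char 3 ('Y'=24): chars_in_quartet=4 acc=0x689458 -> emit 68 94 58, reset; bytes_emitted=3
After char 4 ('j'=35): chars_in_quartet=1 acc=0x23 bytes_emitted=3
After char 5 ('g'=32): chars_in_quartet=2 acc=0x8E0 bytes_emitted=3
Padding '==': partial quartet acc=0x8E0 -> emit 8E; bytes_emitted=4

Answer: 68 94 58 8E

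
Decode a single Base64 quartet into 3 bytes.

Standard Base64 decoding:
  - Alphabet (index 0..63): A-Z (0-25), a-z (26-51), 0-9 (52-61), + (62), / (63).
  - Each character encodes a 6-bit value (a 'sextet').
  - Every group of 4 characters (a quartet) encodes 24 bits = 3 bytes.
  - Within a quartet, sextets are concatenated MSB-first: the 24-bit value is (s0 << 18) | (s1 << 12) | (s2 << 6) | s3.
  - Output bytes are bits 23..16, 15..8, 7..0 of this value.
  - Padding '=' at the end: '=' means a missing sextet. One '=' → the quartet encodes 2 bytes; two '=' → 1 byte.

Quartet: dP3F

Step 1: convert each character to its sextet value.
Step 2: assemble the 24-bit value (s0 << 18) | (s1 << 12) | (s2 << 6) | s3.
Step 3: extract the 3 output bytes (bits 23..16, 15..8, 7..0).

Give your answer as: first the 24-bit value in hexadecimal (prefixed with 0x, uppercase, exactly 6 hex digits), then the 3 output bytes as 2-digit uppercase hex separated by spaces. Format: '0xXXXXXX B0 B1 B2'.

Sextets: d=29, P=15, 3=55, F=5
24-bit: (29<<18) | (15<<12) | (55<<6) | 5
      = 0x740000 | 0x00F000 | 0x000DC0 | 0x000005
      = 0x74FDC5
Bytes: (v>>16)&0xFF=74, (v>>8)&0xFF=FD, v&0xFF=C5

Answer: 0x74FDC5 74 FD C5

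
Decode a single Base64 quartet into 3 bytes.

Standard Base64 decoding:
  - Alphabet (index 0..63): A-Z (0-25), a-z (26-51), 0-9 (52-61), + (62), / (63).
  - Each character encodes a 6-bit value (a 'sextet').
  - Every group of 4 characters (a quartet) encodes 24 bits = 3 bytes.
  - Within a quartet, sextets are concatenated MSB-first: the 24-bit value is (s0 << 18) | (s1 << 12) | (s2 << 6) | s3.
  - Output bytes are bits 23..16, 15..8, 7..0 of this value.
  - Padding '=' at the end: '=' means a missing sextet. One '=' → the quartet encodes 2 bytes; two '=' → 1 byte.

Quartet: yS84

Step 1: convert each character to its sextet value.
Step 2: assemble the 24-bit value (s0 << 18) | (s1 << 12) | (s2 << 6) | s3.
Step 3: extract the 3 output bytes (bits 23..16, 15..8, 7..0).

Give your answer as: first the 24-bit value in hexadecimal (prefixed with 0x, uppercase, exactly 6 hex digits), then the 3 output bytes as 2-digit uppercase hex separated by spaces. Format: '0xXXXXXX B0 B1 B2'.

Answer: 0xC92F38 C9 2F 38

Derivation:
Sextets: y=50, S=18, 8=60, 4=56
24-bit: (50<<18) | (18<<12) | (60<<6) | 56
      = 0xC80000 | 0x012000 | 0x000F00 | 0x000038
      = 0xC92F38
Bytes: (v>>16)&0xFF=C9, (v>>8)&0xFF=2F, v&0xFF=38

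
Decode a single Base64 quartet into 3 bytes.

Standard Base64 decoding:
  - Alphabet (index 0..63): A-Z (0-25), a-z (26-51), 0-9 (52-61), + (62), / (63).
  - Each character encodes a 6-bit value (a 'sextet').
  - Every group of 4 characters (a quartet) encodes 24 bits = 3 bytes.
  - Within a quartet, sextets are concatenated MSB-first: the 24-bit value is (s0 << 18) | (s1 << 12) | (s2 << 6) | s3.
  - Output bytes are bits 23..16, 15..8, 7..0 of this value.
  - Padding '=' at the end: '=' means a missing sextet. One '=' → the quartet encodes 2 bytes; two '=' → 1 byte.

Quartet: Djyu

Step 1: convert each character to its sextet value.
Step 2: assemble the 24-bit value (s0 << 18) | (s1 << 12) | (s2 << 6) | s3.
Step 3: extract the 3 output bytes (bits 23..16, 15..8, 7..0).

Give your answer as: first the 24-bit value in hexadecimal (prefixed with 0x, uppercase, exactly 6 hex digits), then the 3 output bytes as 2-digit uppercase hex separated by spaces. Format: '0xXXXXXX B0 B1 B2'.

Answer: 0x0E3CAE 0E 3C AE

Derivation:
Sextets: D=3, j=35, y=50, u=46
24-bit: (3<<18) | (35<<12) | (50<<6) | 46
      = 0x0C0000 | 0x023000 | 0x000C80 | 0x00002E
      = 0x0E3CAE
Bytes: (v>>16)&0xFF=0E, (v>>8)&0xFF=3C, v&0xFF=AE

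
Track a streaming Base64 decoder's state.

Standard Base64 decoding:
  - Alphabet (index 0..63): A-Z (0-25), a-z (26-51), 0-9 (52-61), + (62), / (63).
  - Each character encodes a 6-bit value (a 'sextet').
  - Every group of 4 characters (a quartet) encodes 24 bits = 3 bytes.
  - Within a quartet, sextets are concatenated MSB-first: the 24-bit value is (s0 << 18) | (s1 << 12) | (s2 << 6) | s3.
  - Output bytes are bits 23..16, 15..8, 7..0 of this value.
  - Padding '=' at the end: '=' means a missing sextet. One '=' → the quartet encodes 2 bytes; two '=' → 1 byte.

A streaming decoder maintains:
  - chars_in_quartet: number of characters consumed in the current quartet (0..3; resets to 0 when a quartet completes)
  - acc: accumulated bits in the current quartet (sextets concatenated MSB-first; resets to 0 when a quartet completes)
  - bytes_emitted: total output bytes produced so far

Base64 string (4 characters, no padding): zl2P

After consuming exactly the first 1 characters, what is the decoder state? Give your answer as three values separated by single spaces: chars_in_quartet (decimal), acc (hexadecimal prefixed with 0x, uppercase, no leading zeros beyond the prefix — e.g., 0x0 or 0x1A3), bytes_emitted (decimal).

Answer: 1 0x33 0

Derivation:
After char 0 ('z'=51): chars_in_quartet=1 acc=0x33 bytes_emitted=0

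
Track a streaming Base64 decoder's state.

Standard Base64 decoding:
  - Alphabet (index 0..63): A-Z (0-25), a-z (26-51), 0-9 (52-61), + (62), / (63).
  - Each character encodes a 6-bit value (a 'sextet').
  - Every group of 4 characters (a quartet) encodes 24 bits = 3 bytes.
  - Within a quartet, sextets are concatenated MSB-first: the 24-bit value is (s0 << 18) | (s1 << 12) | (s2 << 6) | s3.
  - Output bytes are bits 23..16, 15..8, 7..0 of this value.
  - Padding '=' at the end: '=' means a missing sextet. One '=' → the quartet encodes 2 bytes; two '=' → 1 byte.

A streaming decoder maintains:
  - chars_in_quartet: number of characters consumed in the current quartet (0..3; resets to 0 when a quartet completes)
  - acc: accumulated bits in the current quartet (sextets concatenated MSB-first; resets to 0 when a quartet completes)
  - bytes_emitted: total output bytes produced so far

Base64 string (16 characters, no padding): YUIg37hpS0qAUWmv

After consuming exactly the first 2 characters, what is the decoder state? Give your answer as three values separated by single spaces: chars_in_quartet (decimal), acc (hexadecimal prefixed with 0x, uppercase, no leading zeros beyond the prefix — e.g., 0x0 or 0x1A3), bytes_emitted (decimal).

Answer: 2 0x614 0

Derivation:
After char 0 ('Y'=24): chars_in_quartet=1 acc=0x18 bytes_emitted=0
After char 1 ('U'=20): chars_in_quartet=2 acc=0x614 bytes_emitted=0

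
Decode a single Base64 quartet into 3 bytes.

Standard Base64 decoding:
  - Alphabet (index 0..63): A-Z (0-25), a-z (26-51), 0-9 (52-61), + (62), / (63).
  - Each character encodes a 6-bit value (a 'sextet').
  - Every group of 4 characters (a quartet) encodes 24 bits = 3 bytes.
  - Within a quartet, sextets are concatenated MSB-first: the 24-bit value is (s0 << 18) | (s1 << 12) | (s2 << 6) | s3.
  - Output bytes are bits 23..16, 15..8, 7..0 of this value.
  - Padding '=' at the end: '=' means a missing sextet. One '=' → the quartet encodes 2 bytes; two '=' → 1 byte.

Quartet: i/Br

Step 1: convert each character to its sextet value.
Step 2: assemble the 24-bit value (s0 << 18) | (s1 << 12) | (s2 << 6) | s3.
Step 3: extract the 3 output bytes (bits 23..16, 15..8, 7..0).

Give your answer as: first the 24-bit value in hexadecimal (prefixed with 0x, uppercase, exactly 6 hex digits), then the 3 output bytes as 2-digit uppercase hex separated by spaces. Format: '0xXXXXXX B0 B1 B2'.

Answer: 0x8BF06B 8B F0 6B

Derivation:
Sextets: i=34, /=63, B=1, r=43
24-bit: (34<<18) | (63<<12) | (1<<6) | 43
      = 0x880000 | 0x03F000 | 0x000040 | 0x00002B
      = 0x8BF06B
Bytes: (v>>16)&0xFF=8B, (v>>8)&0xFF=F0, v&0xFF=6B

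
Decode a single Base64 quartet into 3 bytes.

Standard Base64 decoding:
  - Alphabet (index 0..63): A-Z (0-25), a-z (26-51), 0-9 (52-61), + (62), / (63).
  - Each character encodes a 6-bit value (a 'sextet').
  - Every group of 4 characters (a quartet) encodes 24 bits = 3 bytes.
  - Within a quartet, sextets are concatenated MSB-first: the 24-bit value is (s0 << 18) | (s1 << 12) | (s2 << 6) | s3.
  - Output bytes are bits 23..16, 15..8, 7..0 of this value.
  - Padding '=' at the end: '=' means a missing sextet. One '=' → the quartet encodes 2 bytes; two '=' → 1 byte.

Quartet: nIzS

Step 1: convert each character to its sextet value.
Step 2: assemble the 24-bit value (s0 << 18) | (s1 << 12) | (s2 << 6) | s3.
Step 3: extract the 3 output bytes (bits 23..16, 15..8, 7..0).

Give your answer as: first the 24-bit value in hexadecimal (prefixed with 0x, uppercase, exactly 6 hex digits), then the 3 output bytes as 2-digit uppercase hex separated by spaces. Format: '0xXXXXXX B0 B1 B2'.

Sextets: n=39, I=8, z=51, S=18
24-bit: (39<<18) | (8<<12) | (51<<6) | 18
      = 0x9C0000 | 0x008000 | 0x000CC0 | 0x000012
      = 0x9C8CD2
Bytes: (v>>16)&0xFF=9C, (v>>8)&0xFF=8C, v&0xFF=D2

Answer: 0x9C8CD2 9C 8C D2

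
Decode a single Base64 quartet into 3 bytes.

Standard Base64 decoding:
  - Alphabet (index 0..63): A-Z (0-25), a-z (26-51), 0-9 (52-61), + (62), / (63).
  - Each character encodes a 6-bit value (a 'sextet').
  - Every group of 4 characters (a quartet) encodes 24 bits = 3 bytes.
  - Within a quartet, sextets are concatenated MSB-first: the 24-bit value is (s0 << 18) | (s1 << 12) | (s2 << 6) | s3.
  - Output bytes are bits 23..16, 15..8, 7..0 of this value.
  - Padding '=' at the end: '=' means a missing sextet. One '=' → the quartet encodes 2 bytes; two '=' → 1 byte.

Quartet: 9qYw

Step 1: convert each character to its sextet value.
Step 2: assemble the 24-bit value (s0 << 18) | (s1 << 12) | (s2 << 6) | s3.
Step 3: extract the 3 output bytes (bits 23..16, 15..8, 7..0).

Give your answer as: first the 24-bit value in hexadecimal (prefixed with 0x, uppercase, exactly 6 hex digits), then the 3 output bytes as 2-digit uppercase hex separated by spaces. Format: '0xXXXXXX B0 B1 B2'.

Sextets: 9=61, q=42, Y=24, w=48
24-bit: (61<<18) | (42<<12) | (24<<6) | 48
      = 0xF40000 | 0x02A000 | 0x000600 | 0x000030
      = 0xF6A630
Bytes: (v>>16)&0xFF=F6, (v>>8)&0xFF=A6, v&0xFF=30

Answer: 0xF6A630 F6 A6 30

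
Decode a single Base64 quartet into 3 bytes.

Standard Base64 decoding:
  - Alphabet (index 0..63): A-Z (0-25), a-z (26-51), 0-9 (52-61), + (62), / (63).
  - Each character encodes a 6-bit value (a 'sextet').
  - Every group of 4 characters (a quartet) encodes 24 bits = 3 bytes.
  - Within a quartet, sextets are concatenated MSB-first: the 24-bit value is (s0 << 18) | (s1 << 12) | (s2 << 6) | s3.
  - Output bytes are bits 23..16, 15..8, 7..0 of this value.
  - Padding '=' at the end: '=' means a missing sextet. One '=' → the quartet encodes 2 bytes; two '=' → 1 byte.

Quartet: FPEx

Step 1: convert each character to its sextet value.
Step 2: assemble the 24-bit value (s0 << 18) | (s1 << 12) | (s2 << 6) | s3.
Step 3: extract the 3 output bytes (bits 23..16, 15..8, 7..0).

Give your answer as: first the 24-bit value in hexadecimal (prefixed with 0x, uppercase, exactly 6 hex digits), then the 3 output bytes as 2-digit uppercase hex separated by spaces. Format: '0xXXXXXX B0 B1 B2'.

Sextets: F=5, P=15, E=4, x=49
24-bit: (5<<18) | (15<<12) | (4<<6) | 49
      = 0x140000 | 0x00F000 | 0x000100 | 0x000031
      = 0x14F131
Bytes: (v>>16)&0xFF=14, (v>>8)&0xFF=F1, v&0xFF=31

Answer: 0x14F131 14 F1 31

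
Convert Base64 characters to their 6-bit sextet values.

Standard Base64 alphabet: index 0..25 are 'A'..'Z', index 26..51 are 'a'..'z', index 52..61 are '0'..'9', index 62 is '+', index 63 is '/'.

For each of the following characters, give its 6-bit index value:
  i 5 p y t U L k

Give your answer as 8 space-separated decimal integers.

Answer: 34 57 41 50 45 20 11 36

Derivation:
'i': a..z range, 26 + ord('i') − ord('a') = 34
'5': 0..9 range, 52 + ord('5') − ord('0') = 57
'p': a..z range, 26 + ord('p') − ord('a') = 41
'y': a..z range, 26 + ord('y') − ord('a') = 50
't': a..z range, 26 + ord('t') − ord('a') = 45
'U': A..Z range, ord('U') − ord('A') = 20
'L': A..Z range, ord('L') − ord('A') = 11
'k': a..z range, 26 + ord('k') − ord('a') = 36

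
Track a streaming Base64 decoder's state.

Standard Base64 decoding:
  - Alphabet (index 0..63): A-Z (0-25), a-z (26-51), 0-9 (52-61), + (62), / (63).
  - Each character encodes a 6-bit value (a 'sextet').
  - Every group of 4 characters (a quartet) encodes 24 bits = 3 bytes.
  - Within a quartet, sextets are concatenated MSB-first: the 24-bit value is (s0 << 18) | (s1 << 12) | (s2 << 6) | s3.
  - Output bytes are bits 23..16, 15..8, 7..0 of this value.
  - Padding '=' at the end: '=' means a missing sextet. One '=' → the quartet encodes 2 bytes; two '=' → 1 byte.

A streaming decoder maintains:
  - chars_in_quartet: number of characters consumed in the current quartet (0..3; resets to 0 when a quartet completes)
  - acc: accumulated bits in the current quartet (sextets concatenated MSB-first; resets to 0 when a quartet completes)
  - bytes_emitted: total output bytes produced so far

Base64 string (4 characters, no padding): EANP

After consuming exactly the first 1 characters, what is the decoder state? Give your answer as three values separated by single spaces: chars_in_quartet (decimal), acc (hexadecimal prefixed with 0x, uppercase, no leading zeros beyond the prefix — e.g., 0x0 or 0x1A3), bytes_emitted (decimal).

After char 0 ('E'=4): chars_in_quartet=1 acc=0x4 bytes_emitted=0

Answer: 1 0x4 0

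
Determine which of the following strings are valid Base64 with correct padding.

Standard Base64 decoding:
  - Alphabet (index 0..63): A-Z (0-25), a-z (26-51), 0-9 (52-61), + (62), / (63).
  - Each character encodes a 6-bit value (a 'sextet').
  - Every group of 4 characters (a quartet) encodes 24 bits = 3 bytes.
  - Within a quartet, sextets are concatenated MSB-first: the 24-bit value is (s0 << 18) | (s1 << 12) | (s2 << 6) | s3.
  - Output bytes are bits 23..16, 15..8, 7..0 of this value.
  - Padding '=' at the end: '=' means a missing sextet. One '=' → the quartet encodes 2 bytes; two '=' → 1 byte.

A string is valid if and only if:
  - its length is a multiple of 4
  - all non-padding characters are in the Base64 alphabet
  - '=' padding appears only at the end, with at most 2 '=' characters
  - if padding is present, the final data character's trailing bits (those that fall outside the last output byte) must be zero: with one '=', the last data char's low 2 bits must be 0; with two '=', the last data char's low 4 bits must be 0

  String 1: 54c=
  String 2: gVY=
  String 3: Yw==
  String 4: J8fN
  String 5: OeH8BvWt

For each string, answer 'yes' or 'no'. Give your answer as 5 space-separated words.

String 1: '54c=' → valid
String 2: 'gVY=' → valid
String 3: 'Yw==' → valid
String 4: 'J8fN' → valid
String 5: 'OeH8BvWt' → valid

Answer: yes yes yes yes yes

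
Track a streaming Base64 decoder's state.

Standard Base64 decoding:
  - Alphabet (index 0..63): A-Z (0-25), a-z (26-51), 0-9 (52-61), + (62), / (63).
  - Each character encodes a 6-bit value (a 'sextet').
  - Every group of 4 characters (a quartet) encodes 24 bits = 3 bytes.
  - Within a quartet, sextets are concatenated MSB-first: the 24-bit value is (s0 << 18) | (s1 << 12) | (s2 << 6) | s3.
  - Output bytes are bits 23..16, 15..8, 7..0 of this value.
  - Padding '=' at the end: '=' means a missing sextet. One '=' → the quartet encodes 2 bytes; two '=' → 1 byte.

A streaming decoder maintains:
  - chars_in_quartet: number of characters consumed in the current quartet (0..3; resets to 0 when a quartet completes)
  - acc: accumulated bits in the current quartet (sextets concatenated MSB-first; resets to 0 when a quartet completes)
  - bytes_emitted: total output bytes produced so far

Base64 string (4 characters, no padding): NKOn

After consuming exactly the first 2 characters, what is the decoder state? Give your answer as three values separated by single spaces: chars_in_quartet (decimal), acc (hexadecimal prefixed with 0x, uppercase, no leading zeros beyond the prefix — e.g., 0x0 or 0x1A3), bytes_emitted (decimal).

After char 0 ('N'=13): chars_in_quartet=1 acc=0xD bytes_emitted=0
After char 1 ('K'=10): chars_in_quartet=2 acc=0x34A bytes_emitted=0

Answer: 2 0x34A 0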